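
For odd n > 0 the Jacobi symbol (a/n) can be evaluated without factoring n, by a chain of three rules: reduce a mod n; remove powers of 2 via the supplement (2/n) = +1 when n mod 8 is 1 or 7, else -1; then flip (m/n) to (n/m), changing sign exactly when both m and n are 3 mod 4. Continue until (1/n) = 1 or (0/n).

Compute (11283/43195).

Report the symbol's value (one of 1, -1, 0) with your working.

flip (11283/43195) -> (43195/11283): both odd, 11283 mod 4 = 3, 43195 mod 4 = 3, so the flip contributes -1; sign now -1
(43195/11283): 43195 mod 11283 = 9346, so (43195/11283) = (9346/11283)
factor out 2^1: 9346 = 2^1·4673; with 11283 mod 8 = 3, (2/11283) = -1; sign now +1; continue with (4673/11283)
flip (4673/11283) -> (11283/4673): both odd, 4673 mod 4 = 1, 11283 mod 4 = 3, so the flip contributes +1; sign now +1
(11283/4673): 11283 mod 4673 = 1937, so (11283/4673) = (1937/4673)
flip (1937/4673) -> (4673/1937): both odd, 1937 mod 4 = 1, 4673 mod 4 = 1, so the flip contributes +1; sign now +1
(4673/1937): 4673 mod 1937 = 799, so (4673/1937) = (799/1937)
flip (799/1937) -> (1937/799): both odd, 799 mod 4 = 3, 1937 mod 4 = 1, so the flip contributes +1; sign now +1
(1937/799): 1937 mod 799 = 339, so (1937/799) = (339/799)
flip (339/799) -> (799/339): both odd, 339 mod 4 = 3, 799 mod 4 = 3, so the flip contributes -1; sign now -1
(799/339): 799 mod 339 = 121, so (799/339) = (121/339)
flip (121/339) -> (339/121): both odd, 121 mod 4 = 1, 339 mod 4 = 3, so the flip contributes +1; sign now -1
(339/121): 339 mod 121 = 97, so (339/121) = (97/121)
flip (97/121) -> (121/97): both odd, 97 mod 4 = 1, 121 mod 4 = 1, so the flip contributes +1; sign now -1
(121/97): 121 mod 97 = 24, so (121/97) = (24/97)
factor out 2^3: 24 = 2^3·3; with 97 mod 8 = 1, (2/97) = +1; sign now -1; continue with (3/97)
flip (3/97) -> (97/3): both odd, 3 mod 4 = 3, 97 mod 4 = 1, so the flip contributes +1; sign now -1
(97/3): 97 mod 3 = 1, so (97/3) = (1/3)
reached (1/3) = 1, so the symbol is -1

-1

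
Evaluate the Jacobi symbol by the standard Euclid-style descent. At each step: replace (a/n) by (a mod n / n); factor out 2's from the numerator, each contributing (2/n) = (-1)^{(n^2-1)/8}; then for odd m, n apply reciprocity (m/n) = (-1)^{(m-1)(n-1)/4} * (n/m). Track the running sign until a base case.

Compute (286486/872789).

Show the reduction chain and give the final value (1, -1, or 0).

-1

286486 = 2^1·143243; (2/872789) = -1 since 872789 mod 8 = 5, so (286486/872789) = (-1)^1·(143243/872789); sign now -1
reciprocity: (143243/872789) = +1·(872789/143243) since 143243 mod 4 = 3, 872789 mod 4 = 1; sign now -1
(872789/143243) = (13331/143243)   [reduce mod 143243]
reciprocity: (13331/143243) = -1·(143243/13331) since 13331 mod 4 = 3, 143243 mod 4 = 3; sign now +1
(143243/13331) = (9933/13331)   [reduce mod 13331]
reciprocity: (9933/13331) = +1·(13331/9933) since 9933 mod 4 = 1, 13331 mod 4 = 3; sign now +1
(13331/9933) = (3398/9933)   [reduce mod 9933]
3398 = 2^1·1699; (2/9933) = -1 since 9933 mod 8 = 5, so (3398/9933) = (-1)^1·(1699/9933); sign now -1
reciprocity: (1699/9933) = +1·(9933/1699) since 1699 mod 4 = 3, 9933 mod 4 = 1; sign now -1
(9933/1699) = (1438/1699)   [reduce mod 1699]
1438 = 2^1·719; (2/1699) = -1 since 1699 mod 8 = 3, so (1438/1699) = (-1)^1·(719/1699); sign now +1
reciprocity: (719/1699) = -1·(1699/719) since 719 mod 4 = 3, 1699 mod 4 = 3; sign now -1
(1699/719) = (261/719)   [reduce mod 719]
reciprocity: (261/719) = +1·(719/261) since 261 mod 4 = 1, 719 mod 4 = 3; sign now -1
(719/261) = (197/261)   [reduce mod 261]
reciprocity: (197/261) = +1·(261/197) since 197 mod 4 = 1, 261 mod 4 = 1; sign now -1
(261/197) = (64/197)   [reduce mod 197]
64 = 2^6·1; (2/197) = -1 since 197 mod 8 = 5, so (64/197) = (-1)^6·(1/197); sign now -1
(1/197) = 1; final value = sign = -1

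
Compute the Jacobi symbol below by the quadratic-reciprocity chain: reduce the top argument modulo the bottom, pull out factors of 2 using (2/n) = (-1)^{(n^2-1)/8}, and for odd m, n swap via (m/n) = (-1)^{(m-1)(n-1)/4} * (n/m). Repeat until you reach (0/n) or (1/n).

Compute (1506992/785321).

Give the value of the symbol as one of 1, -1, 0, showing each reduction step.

(1506992/785321) = (721671/785321)   [reduce mod 785321]
reciprocity: (721671/785321) = +1·(785321/721671) since 721671 mod 4 = 3, 785321 mod 4 = 1; sign now +1
(785321/721671) = (63650/721671)   [reduce mod 721671]
63650 = 2^1·31825; (2/721671) = +1 since 721671 mod 8 = 7, so (63650/721671) = (+1)^1·(31825/721671); sign now +1
reciprocity: (31825/721671) = +1·(721671/31825) since 31825 mod 4 = 1, 721671 mod 4 = 3; sign now +1
(721671/31825) = (21521/31825)   [reduce mod 31825]
reciprocity: (21521/31825) = +1·(31825/21521) since 21521 mod 4 = 1, 31825 mod 4 = 1; sign now +1
(31825/21521) = (10304/21521)   [reduce mod 21521]
10304 = 2^6·161; (2/21521) = +1 since 21521 mod 8 = 1, so (10304/21521) = (+1)^6·(161/21521); sign now +1
reciprocity: (161/21521) = +1·(21521/161) since 161 mod 4 = 1, 21521 mod 4 = 1; sign now +1
(21521/161) = (108/161)   [reduce mod 161]
108 = 2^2·27; (2/161) = +1 since 161 mod 8 = 1, so (108/161) = (+1)^2·(27/161); sign now +1
reciprocity: (27/161) = +1·(161/27) since 27 mod 4 = 3, 161 mod 4 = 1; sign now +1
(161/27) = (26/27)   [reduce mod 27]
26 = 2^1·13; (2/27) = -1 since 27 mod 8 = 3, so (26/27) = (-1)^1·(13/27); sign now -1
reciprocity: (13/27) = +1·(27/13) since 13 mod 4 = 1, 27 mod 4 = 3; sign now -1
(27/13) = (1/13)   [reduce mod 13]
(1/13) = 1; final value = sign = -1

-1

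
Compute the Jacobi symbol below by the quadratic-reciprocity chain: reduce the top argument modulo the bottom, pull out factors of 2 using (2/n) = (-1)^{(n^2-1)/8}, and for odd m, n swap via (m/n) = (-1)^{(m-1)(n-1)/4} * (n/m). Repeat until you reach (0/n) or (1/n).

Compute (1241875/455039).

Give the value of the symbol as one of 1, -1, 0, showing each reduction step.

(1241875/455039) = (331797/455039)   [reduce mod 455039]
reciprocity: (331797/455039) = +1·(455039/331797) since 331797 mod 4 = 1, 455039 mod 4 = 3; sign now +1
(455039/331797) = (123242/331797)   [reduce mod 331797]
123242 = 2^1·61621; (2/331797) = -1 since 331797 mod 8 = 5, so (123242/331797) = (-1)^1·(61621/331797); sign now -1
reciprocity: (61621/331797) = +1·(331797/61621) since 61621 mod 4 = 1, 331797 mod 4 = 1; sign now -1
(331797/61621) = (23692/61621)   [reduce mod 61621]
23692 = 2^2·5923; (2/61621) = -1 since 61621 mod 8 = 5, so (23692/61621) = (-1)^2·(5923/61621); sign now -1
reciprocity: (5923/61621) = +1·(61621/5923) since 5923 mod 4 = 3, 61621 mod 4 = 1; sign now -1
(61621/5923) = (2391/5923)   [reduce mod 5923]
reciprocity: (2391/5923) = -1·(5923/2391) since 2391 mod 4 = 3, 5923 mod 4 = 3; sign now +1
(5923/2391) = (1141/2391)   [reduce mod 2391]
reciprocity: (1141/2391) = +1·(2391/1141) since 1141 mod 4 = 1, 2391 mod 4 = 3; sign now +1
(2391/1141) = (109/1141)   [reduce mod 1141]
reciprocity: (109/1141) = +1·(1141/109) since 109 mod 4 = 1, 1141 mod 4 = 1; sign now +1
(1141/109) = (51/109)   [reduce mod 109]
reciprocity: (51/109) = +1·(109/51) since 51 mod 4 = 3, 109 mod 4 = 1; sign now +1
(109/51) = (7/51)   [reduce mod 51]
reciprocity: (7/51) = -1·(51/7) since 7 mod 4 = 3, 51 mod 4 = 3; sign now -1
(51/7) = (2/7)   [reduce mod 7]
2 = 2^1·1; (2/7) = +1 since 7 mod 8 = 7, so (2/7) = (+1)^1·(1/7); sign now -1
(1/7) = 1; final value = sign = -1

-1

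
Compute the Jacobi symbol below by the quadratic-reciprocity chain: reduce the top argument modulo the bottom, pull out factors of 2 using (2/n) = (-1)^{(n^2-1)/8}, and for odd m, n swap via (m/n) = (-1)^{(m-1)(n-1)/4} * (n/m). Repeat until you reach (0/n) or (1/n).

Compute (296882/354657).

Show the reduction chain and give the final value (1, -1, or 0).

296882 = 2^1·148441; (2/354657) = +1 since 354657 mod 8 = 1, so (296882/354657) = (+1)^1·(148441/354657); sign now +1
reciprocity: (148441/354657) = +1·(354657/148441) since 148441 mod 4 = 1, 354657 mod 4 = 1; sign now +1
(354657/148441) = (57775/148441)   [reduce mod 148441]
reciprocity: (57775/148441) = +1·(148441/57775) since 57775 mod 4 = 3, 148441 mod 4 = 1; sign now +1
(148441/57775) = (32891/57775)   [reduce mod 57775]
reciprocity: (32891/57775) = -1·(57775/32891) since 32891 mod 4 = 3, 57775 mod 4 = 3; sign now -1
(57775/32891) = (24884/32891)   [reduce mod 32891]
24884 = 2^2·6221; (2/32891) = -1 since 32891 mod 8 = 3, so (24884/32891) = (-1)^2·(6221/32891); sign now -1
reciprocity: (6221/32891) = +1·(32891/6221) since 6221 mod 4 = 1, 32891 mod 4 = 3; sign now -1
(32891/6221) = (1786/6221)   [reduce mod 6221]
1786 = 2^1·893; (2/6221) = -1 since 6221 mod 8 = 5, so (1786/6221) = (-1)^1·(893/6221); sign now +1
reciprocity: (893/6221) = +1·(6221/893) since 893 mod 4 = 1, 6221 mod 4 = 1; sign now +1
(6221/893) = (863/893)   [reduce mod 893]
reciprocity: (863/893) = +1·(893/863) since 863 mod 4 = 3, 893 mod 4 = 1; sign now +1
(893/863) = (30/863)   [reduce mod 863]
30 = 2^1·15; (2/863) = +1 since 863 mod 8 = 7, so (30/863) = (+1)^1·(15/863); sign now +1
reciprocity: (15/863) = -1·(863/15) since 15 mod 4 = 3, 863 mod 4 = 3; sign now -1
(863/15) = (8/15)   [reduce mod 15]
8 = 2^3·1; (2/15) = +1 since 15 mod 8 = 7, so (8/15) = (+1)^3·(1/15); sign now -1
(1/15) = 1; final value = sign = -1

-1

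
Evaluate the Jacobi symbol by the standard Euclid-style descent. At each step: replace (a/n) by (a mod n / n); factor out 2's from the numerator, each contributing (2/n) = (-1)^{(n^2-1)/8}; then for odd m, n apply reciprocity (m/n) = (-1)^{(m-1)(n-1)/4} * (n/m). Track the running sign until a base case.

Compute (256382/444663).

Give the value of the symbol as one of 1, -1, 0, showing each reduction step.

factor out 2^1: 256382 = 2^1·128191; with 444663 mod 8 = 7, (2/444663) = +1; sign now +1; continue with (128191/444663)
flip (128191/444663) -> (444663/128191): both odd, 128191 mod 4 = 3, 444663 mod 4 = 3, so the flip contributes -1; sign now -1
(444663/128191): 444663 mod 128191 = 60090, so (444663/128191) = (60090/128191)
factor out 2^1: 60090 = 2^1·30045; with 128191 mod 8 = 7, (2/128191) = +1; sign now -1; continue with (30045/128191)
flip (30045/128191) -> (128191/30045): both odd, 30045 mod 4 = 1, 128191 mod 4 = 3, so the flip contributes +1; sign now -1
(128191/30045): 128191 mod 30045 = 8011, so (128191/30045) = (8011/30045)
flip (8011/30045) -> (30045/8011): both odd, 8011 mod 4 = 3, 30045 mod 4 = 1, so the flip contributes +1; sign now -1
(30045/8011): 30045 mod 8011 = 6012, so (30045/8011) = (6012/8011)
factor out 2^2: 6012 = 2^2·1503; with 8011 mod 8 = 3, (2/8011) = -1; sign now -1; continue with (1503/8011)
flip (1503/8011) -> (8011/1503): both odd, 1503 mod 4 = 3, 8011 mod 4 = 3, so the flip contributes -1; sign now +1
(8011/1503): 8011 mod 1503 = 496, so (8011/1503) = (496/1503)
factor out 2^4: 496 = 2^4·31; with 1503 mod 8 = 7, (2/1503) = +1; sign now +1; continue with (31/1503)
flip (31/1503) -> (1503/31): both odd, 31 mod 4 = 3, 1503 mod 4 = 3, so the flip contributes -1; sign now -1
(1503/31): 1503 mod 31 = 15, so (1503/31) = (15/31)
flip (15/31) -> (31/15): both odd, 15 mod 4 = 3, 31 mod 4 = 3, so the flip contributes -1; sign now +1
(31/15): 31 mod 15 = 1, so (31/15) = (1/15)
reached (1/15) = 1, so the symbol is +1

1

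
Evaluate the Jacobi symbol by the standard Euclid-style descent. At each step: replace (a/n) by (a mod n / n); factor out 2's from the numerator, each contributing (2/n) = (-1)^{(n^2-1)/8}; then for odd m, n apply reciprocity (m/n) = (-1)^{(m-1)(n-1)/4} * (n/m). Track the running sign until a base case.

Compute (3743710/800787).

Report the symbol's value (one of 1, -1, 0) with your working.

-1

(3743710/800787): 3743710 mod 800787 = 540562, so (3743710/800787) = (540562/800787)
factor out 2^1: 540562 = 2^1·270281; with 800787 mod 8 = 3, (2/800787) = -1; sign now -1; continue with (270281/800787)
flip (270281/800787) -> (800787/270281): both odd, 270281 mod 4 = 1, 800787 mod 4 = 3, so the flip contributes +1; sign now -1
(800787/270281): 800787 mod 270281 = 260225, so (800787/270281) = (260225/270281)
flip (260225/270281) -> (270281/260225): both odd, 260225 mod 4 = 1, 270281 mod 4 = 1, so the flip contributes +1; sign now -1
(270281/260225): 270281 mod 260225 = 10056, so (270281/260225) = (10056/260225)
factor out 2^3: 10056 = 2^3·1257; with 260225 mod 8 = 1, (2/260225) = +1; sign now -1; continue with (1257/260225)
flip (1257/260225) -> (260225/1257): both odd, 1257 mod 4 = 1, 260225 mod 4 = 1, so the flip contributes +1; sign now -1
(260225/1257): 260225 mod 1257 = 26, so (260225/1257) = (26/1257)
factor out 2^1: 26 = 2^1·13; with 1257 mod 8 = 1, (2/1257) = +1; sign now -1; continue with (13/1257)
flip (13/1257) -> (1257/13): both odd, 13 mod 4 = 1, 1257 mod 4 = 1, so the flip contributes +1; sign now -1
(1257/13): 1257 mod 13 = 9, so (1257/13) = (9/13)
flip (9/13) -> (13/9): both odd, 9 mod 4 = 1, 13 mod 4 = 1, so the flip contributes +1; sign now -1
(13/9): 13 mod 9 = 4, so (13/9) = (4/9)
factor out 2^2: 4 = 2^2·1; with 9 mod 8 = 1, (2/9) = +1; sign now -1; continue with (1/9)
reached (1/9) = 1, so the symbol is -1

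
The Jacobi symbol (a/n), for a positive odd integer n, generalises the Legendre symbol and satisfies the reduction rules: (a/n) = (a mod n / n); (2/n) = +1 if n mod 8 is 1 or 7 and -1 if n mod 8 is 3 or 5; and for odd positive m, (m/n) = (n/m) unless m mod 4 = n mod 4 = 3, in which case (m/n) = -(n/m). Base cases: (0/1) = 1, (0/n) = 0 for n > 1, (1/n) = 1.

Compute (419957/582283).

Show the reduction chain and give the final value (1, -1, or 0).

flip (419957/582283) -> (582283/419957): both odd, 419957 mod 4 = 1, 582283 mod 4 = 3, so the flip contributes +1; sign now +1
(582283/419957): 582283 mod 419957 = 162326, so (582283/419957) = (162326/419957)
factor out 2^1: 162326 = 2^1·81163; with 419957 mod 8 = 5, (2/419957) = -1; sign now -1; continue with (81163/419957)
flip (81163/419957) -> (419957/81163): both odd, 81163 mod 4 = 3, 419957 mod 4 = 1, so the flip contributes +1; sign now -1
(419957/81163): 419957 mod 81163 = 14142, so (419957/81163) = (14142/81163)
factor out 2^1: 14142 = 2^1·7071; with 81163 mod 8 = 3, (2/81163) = -1; sign now +1; continue with (7071/81163)
flip (7071/81163) -> (81163/7071): both odd, 7071 mod 4 = 3, 81163 mod 4 = 3, so the flip contributes -1; sign now -1
(81163/7071): 81163 mod 7071 = 3382, so (81163/7071) = (3382/7071)
factor out 2^1: 3382 = 2^1·1691; with 7071 mod 8 = 7, (2/7071) = +1; sign now -1; continue with (1691/7071)
flip (1691/7071) -> (7071/1691): both odd, 1691 mod 4 = 3, 7071 mod 4 = 3, so the flip contributes -1; sign now +1
(7071/1691): 7071 mod 1691 = 307, so (7071/1691) = (307/1691)
flip (307/1691) -> (1691/307): both odd, 307 mod 4 = 3, 1691 mod 4 = 3, so the flip contributes -1; sign now -1
(1691/307): 1691 mod 307 = 156, so (1691/307) = (156/307)
factor out 2^2: 156 = 2^2·39; with 307 mod 8 = 3, (2/307) = -1; sign now -1; continue with (39/307)
flip (39/307) -> (307/39): both odd, 39 mod 4 = 3, 307 mod 4 = 3, so the flip contributes -1; sign now +1
(307/39): 307 mod 39 = 34, so (307/39) = (34/39)
factor out 2^1: 34 = 2^1·17; with 39 mod 8 = 7, (2/39) = +1; sign now +1; continue with (17/39)
flip (17/39) -> (39/17): both odd, 17 mod 4 = 1, 39 mod 4 = 3, so the flip contributes +1; sign now +1
(39/17): 39 mod 17 = 5, so (39/17) = (5/17)
flip (5/17) -> (17/5): both odd, 5 mod 4 = 1, 17 mod 4 = 1, so the flip contributes +1; sign now +1
(17/5): 17 mod 5 = 2, so (17/5) = (2/5)
factor out 2^1: 2 = 2^1·1; with 5 mod 8 = 5, (2/5) = -1; sign now -1; continue with (1/5)
reached (1/5) = 1, so the symbol is -1

-1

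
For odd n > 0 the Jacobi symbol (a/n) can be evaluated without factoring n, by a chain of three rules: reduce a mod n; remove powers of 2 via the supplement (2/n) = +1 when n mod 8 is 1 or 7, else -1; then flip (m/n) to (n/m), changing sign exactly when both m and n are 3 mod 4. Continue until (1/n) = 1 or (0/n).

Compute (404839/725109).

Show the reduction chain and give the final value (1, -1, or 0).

1

flip (404839/725109) -> (725109/404839): both odd, 404839 mod 4 = 3, 725109 mod 4 = 1, so the flip contributes +1; sign now +1
(725109/404839): 725109 mod 404839 = 320270, so (725109/404839) = (320270/404839)
factor out 2^1: 320270 = 2^1·160135; with 404839 mod 8 = 7, (2/404839) = +1; sign now +1; continue with (160135/404839)
flip (160135/404839) -> (404839/160135): both odd, 160135 mod 4 = 3, 404839 mod 4 = 3, so the flip contributes -1; sign now -1
(404839/160135): 404839 mod 160135 = 84569, so (404839/160135) = (84569/160135)
flip (84569/160135) -> (160135/84569): both odd, 84569 mod 4 = 1, 160135 mod 4 = 3, so the flip contributes +1; sign now -1
(160135/84569): 160135 mod 84569 = 75566, so (160135/84569) = (75566/84569)
factor out 2^1: 75566 = 2^1·37783; with 84569 mod 8 = 1, (2/84569) = +1; sign now -1; continue with (37783/84569)
flip (37783/84569) -> (84569/37783): both odd, 37783 mod 4 = 3, 84569 mod 4 = 1, so the flip contributes +1; sign now -1
(84569/37783): 84569 mod 37783 = 9003, so (84569/37783) = (9003/37783)
flip (9003/37783) -> (37783/9003): both odd, 9003 mod 4 = 3, 37783 mod 4 = 3, so the flip contributes -1; sign now +1
(37783/9003): 37783 mod 9003 = 1771, so (37783/9003) = (1771/9003)
flip (1771/9003) -> (9003/1771): both odd, 1771 mod 4 = 3, 9003 mod 4 = 3, so the flip contributes -1; sign now -1
(9003/1771): 9003 mod 1771 = 148, so (9003/1771) = (148/1771)
factor out 2^2: 148 = 2^2·37; with 1771 mod 8 = 3, (2/1771) = -1; sign now -1; continue with (37/1771)
flip (37/1771) -> (1771/37): both odd, 37 mod 4 = 1, 1771 mod 4 = 3, so the flip contributes +1; sign now -1
(1771/37): 1771 mod 37 = 32, so (1771/37) = (32/37)
factor out 2^5: 32 = 2^5·1; with 37 mod 8 = 5, (2/37) = -1; sign now +1; continue with (1/37)
reached (1/37) = 1, so the symbol is +1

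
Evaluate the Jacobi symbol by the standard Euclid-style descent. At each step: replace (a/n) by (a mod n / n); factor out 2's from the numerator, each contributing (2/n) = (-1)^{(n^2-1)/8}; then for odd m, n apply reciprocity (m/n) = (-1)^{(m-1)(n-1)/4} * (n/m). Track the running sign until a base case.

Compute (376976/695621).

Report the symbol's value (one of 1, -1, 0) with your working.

-1

factor out 2^4: 376976 = 2^4·23561; with 695621 mod 8 = 5, (2/695621) = -1; sign now +1; continue with (23561/695621)
flip (23561/695621) -> (695621/23561): both odd, 23561 mod 4 = 1, 695621 mod 4 = 1, so the flip contributes +1; sign now +1
(695621/23561): 695621 mod 23561 = 12352, so (695621/23561) = (12352/23561)
factor out 2^6: 12352 = 2^6·193; with 23561 mod 8 = 1, (2/23561) = +1; sign now +1; continue with (193/23561)
flip (193/23561) -> (23561/193): both odd, 193 mod 4 = 1, 23561 mod 4 = 1, so the flip contributes +1; sign now +1
(23561/193): 23561 mod 193 = 15, so (23561/193) = (15/193)
flip (15/193) -> (193/15): both odd, 15 mod 4 = 3, 193 mod 4 = 1, so the flip contributes +1; sign now +1
(193/15): 193 mod 15 = 13, so (193/15) = (13/15)
flip (13/15) -> (15/13): both odd, 13 mod 4 = 1, 15 mod 4 = 3, so the flip contributes +1; sign now +1
(15/13): 15 mod 13 = 2, so (15/13) = (2/13)
factor out 2^1: 2 = 2^1·1; with 13 mod 8 = 5, (2/13) = -1; sign now -1; continue with (1/13)
reached (1/13) = 1, so the symbol is -1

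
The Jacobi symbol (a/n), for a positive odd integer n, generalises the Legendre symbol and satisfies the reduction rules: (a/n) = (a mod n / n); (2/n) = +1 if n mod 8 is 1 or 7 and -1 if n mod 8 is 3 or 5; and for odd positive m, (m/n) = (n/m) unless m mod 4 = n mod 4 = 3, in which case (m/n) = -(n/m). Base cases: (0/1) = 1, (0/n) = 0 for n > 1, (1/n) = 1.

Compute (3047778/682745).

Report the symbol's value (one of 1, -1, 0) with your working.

(3047778/682745) = (316798/682745)   [reduce mod 682745]
316798 = 2^1·158399; (2/682745) = +1 since 682745 mod 8 = 1, so (316798/682745) = (+1)^1·(158399/682745); sign now +1
reciprocity: (158399/682745) = +1·(682745/158399) since 158399 mod 4 = 3, 682745 mod 4 = 1; sign now +1
(682745/158399) = (49149/158399)   [reduce mod 158399]
reciprocity: (49149/158399) = +1·(158399/49149) since 49149 mod 4 = 1, 158399 mod 4 = 3; sign now +1
(158399/49149) = (10952/49149)   [reduce mod 49149]
10952 = 2^3·1369; (2/49149) = -1 since 49149 mod 8 = 5, so (10952/49149) = (-1)^3·(1369/49149); sign now -1
reciprocity: (1369/49149) = +1·(49149/1369) since 1369 mod 4 = 1, 49149 mod 4 = 1; sign now -1
(49149/1369) = (1234/1369)   [reduce mod 1369]
1234 = 2^1·617; (2/1369) = +1 since 1369 mod 8 = 1, so (1234/1369) = (+1)^1·(617/1369); sign now -1
reciprocity: (617/1369) = +1·(1369/617) since 617 mod 4 = 1, 1369 mod 4 = 1; sign now -1
(1369/617) = (135/617)   [reduce mod 617]
reciprocity: (135/617) = +1·(617/135) since 135 mod 4 = 3, 617 mod 4 = 1; sign now -1
(617/135) = (77/135)   [reduce mod 135]
reciprocity: (77/135) = +1·(135/77) since 77 mod 4 = 1, 135 mod 4 = 3; sign now -1
(135/77) = (58/77)   [reduce mod 77]
58 = 2^1·29; (2/77) = -1 since 77 mod 8 = 5, so (58/77) = (-1)^1·(29/77); sign now +1
reciprocity: (29/77) = +1·(77/29) since 29 mod 4 = 1, 77 mod 4 = 1; sign now +1
(77/29) = (19/29)   [reduce mod 29]
reciprocity: (19/29) = +1·(29/19) since 19 mod 4 = 3, 29 mod 4 = 1; sign now +1
(29/19) = (10/19)   [reduce mod 19]
10 = 2^1·5; (2/19) = -1 since 19 mod 8 = 3, so (10/19) = (-1)^1·(5/19); sign now -1
reciprocity: (5/19) = +1·(19/5) since 5 mod 4 = 1, 19 mod 4 = 3; sign now -1
(19/5) = (4/5)   [reduce mod 5]
4 = 2^2·1; (2/5) = -1 since 5 mod 8 = 5, so (4/5) = (-1)^2·(1/5); sign now -1
(1/5) = 1; final value = sign = -1

-1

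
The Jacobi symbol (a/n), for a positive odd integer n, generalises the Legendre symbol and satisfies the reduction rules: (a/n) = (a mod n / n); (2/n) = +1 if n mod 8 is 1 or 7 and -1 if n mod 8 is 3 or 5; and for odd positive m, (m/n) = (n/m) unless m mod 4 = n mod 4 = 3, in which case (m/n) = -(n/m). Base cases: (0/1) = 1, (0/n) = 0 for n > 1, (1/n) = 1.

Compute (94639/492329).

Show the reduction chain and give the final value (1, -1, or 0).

reciprocity: (94639/492329) = +1·(492329/94639) since 94639 mod 4 = 3, 492329 mod 4 = 1; sign now +1
(492329/94639) = (19134/94639)   [reduce mod 94639]
19134 = 2^1·9567; (2/94639) = +1 since 94639 mod 8 = 7, so (19134/94639) = (+1)^1·(9567/94639); sign now +1
reciprocity: (9567/94639) = -1·(94639/9567) since 9567 mod 4 = 3, 94639 mod 4 = 3; sign now -1
(94639/9567) = (8536/9567)   [reduce mod 9567]
8536 = 2^3·1067; (2/9567) = +1 since 9567 mod 8 = 7, so (8536/9567) = (+1)^3·(1067/9567); sign now -1
reciprocity: (1067/9567) = -1·(9567/1067) since 1067 mod 4 = 3, 9567 mod 4 = 3; sign now +1
(9567/1067) = (1031/1067)   [reduce mod 1067]
reciprocity: (1031/1067) = -1·(1067/1031) since 1031 mod 4 = 3, 1067 mod 4 = 3; sign now -1
(1067/1031) = (36/1031)   [reduce mod 1031]
36 = 2^2·9; (2/1031) = +1 since 1031 mod 8 = 7, so (36/1031) = (+1)^2·(9/1031); sign now -1
reciprocity: (9/1031) = +1·(1031/9) since 9 mod 4 = 1, 1031 mod 4 = 3; sign now -1
(1031/9) = (5/9)   [reduce mod 9]
reciprocity: (5/9) = +1·(9/5) since 5 mod 4 = 1, 9 mod 4 = 1; sign now -1
(9/5) = (4/5)   [reduce mod 5]
4 = 2^2·1; (2/5) = -1 since 5 mod 8 = 5, so (4/5) = (-1)^2·(1/5); sign now -1
(1/5) = 1; final value = sign = -1

-1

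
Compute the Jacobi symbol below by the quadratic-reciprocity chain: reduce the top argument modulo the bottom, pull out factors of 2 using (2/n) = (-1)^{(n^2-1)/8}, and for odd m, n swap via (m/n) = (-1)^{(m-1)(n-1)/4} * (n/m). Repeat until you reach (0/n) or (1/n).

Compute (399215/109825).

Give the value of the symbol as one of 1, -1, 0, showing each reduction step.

0

(399215/109825): 399215 mod 109825 = 69740, so (399215/109825) = (69740/109825)
factor out 2^2: 69740 = 2^2·17435; with 109825 mod 8 = 1, (2/109825) = +1; sign now +1; continue with (17435/109825)
flip (17435/109825) -> (109825/17435): both odd, 17435 mod 4 = 3, 109825 mod 4 = 1, so the flip contributes +1; sign now +1
(109825/17435): 109825 mod 17435 = 5215, so (109825/17435) = (5215/17435)
flip (5215/17435) -> (17435/5215): both odd, 5215 mod 4 = 3, 17435 mod 4 = 3, so the flip contributes -1; sign now -1
(17435/5215): 17435 mod 5215 = 1790, so (17435/5215) = (1790/5215)
factor out 2^1: 1790 = 2^1·895; with 5215 mod 8 = 7, (2/5215) = +1; sign now -1; continue with (895/5215)
flip (895/5215) -> (5215/895): both odd, 895 mod 4 = 3, 5215 mod 4 = 3, so the flip contributes -1; sign now +1
(5215/895): 5215 mod 895 = 740, so (5215/895) = (740/895)
factor out 2^2: 740 = 2^2·185; with 895 mod 8 = 7, (2/895) = +1; sign now +1; continue with (185/895)
flip (185/895) -> (895/185): both odd, 185 mod 4 = 1, 895 mod 4 = 3, so the flip contributes +1; sign now +1
(895/185): 895 mod 185 = 155, so (895/185) = (155/185)
flip (155/185) -> (185/155): both odd, 155 mod 4 = 3, 185 mod 4 = 1, so the flip contributes +1; sign now +1
(185/155): 185 mod 155 = 30, so (185/155) = (30/155)
factor out 2^1: 30 = 2^1·15; with 155 mod 8 = 3, (2/155) = -1; sign now -1; continue with (15/155)
flip (15/155) -> (155/15): both odd, 15 mod 4 = 3, 155 mod 4 = 3, so the flip contributes -1; sign now +1
(155/15): 155 mod 15 = 5, so (155/15) = (5/15)
flip (5/15) -> (15/5): both odd, 5 mod 4 = 1, 15 mod 4 = 3, so the flip contributes +1; sign now +1
(15/5): 15 mod 5 = 0, so (15/5) = (0/5)
reached (0/5); gcd(a, n) > 1, so (0/5) = 0 and the symbol is 0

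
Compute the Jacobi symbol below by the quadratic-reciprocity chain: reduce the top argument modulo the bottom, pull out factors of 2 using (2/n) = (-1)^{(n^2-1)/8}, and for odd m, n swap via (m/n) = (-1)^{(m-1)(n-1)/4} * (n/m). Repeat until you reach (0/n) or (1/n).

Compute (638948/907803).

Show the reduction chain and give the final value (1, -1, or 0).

-1

638948 = 2^2·159737; (2/907803) = -1 since 907803 mod 8 = 3, so (638948/907803) = (-1)^2·(159737/907803); sign now +1
reciprocity: (159737/907803) = +1·(907803/159737) since 159737 mod 4 = 1, 907803 mod 4 = 3; sign now +1
(907803/159737) = (109118/159737)   [reduce mod 159737]
109118 = 2^1·54559; (2/159737) = +1 since 159737 mod 8 = 1, so (109118/159737) = (+1)^1·(54559/159737); sign now +1
reciprocity: (54559/159737) = +1·(159737/54559) since 54559 mod 4 = 3, 159737 mod 4 = 1; sign now +1
(159737/54559) = (50619/54559)   [reduce mod 54559]
reciprocity: (50619/54559) = -1·(54559/50619) since 50619 mod 4 = 3, 54559 mod 4 = 3; sign now -1
(54559/50619) = (3940/50619)   [reduce mod 50619]
3940 = 2^2·985; (2/50619) = -1 since 50619 mod 8 = 3, so (3940/50619) = (-1)^2·(985/50619); sign now -1
reciprocity: (985/50619) = +1·(50619/985) since 985 mod 4 = 1, 50619 mod 4 = 3; sign now -1
(50619/985) = (384/985)   [reduce mod 985]
384 = 2^7·3; (2/985) = +1 since 985 mod 8 = 1, so (384/985) = (+1)^7·(3/985); sign now -1
reciprocity: (3/985) = +1·(985/3) since 3 mod 4 = 3, 985 mod 4 = 1; sign now -1
(985/3) = (1/3)   [reduce mod 3]
(1/3) = 1; final value = sign = -1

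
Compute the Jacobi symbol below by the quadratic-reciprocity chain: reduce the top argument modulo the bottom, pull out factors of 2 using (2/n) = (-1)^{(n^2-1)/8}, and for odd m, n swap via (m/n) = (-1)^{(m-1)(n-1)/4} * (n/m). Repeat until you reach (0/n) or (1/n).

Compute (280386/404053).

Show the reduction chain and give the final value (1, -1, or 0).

280386 = 2^1·140193; (2/404053) = -1 since 404053 mod 8 = 5, so (280386/404053) = (-1)^1·(140193/404053); sign now -1
reciprocity: (140193/404053) = +1·(404053/140193) since 140193 mod 4 = 1, 404053 mod 4 = 1; sign now -1
(404053/140193) = (123667/140193)   [reduce mod 140193]
reciprocity: (123667/140193) = +1·(140193/123667) since 123667 mod 4 = 3, 140193 mod 4 = 1; sign now -1
(140193/123667) = (16526/123667)   [reduce mod 123667]
16526 = 2^1·8263; (2/123667) = -1 since 123667 mod 8 = 3, so (16526/123667) = (-1)^1·(8263/123667); sign now +1
reciprocity: (8263/123667) = -1·(123667/8263) since 8263 mod 4 = 3, 123667 mod 4 = 3; sign now -1
(123667/8263) = (7985/8263)   [reduce mod 8263]
reciprocity: (7985/8263) = +1·(8263/7985) since 7985 mod 4 = 1, 8263 mod 4 = 3; sign now -1
(8263/7985) = (278/7985)   [reduce mod 7985]
278 = 2^1·139; (2/7985) = +1 since 7985 mod 8 = 1, so (278/7985) = (+1)^1·(139/7985); sign now -1
reciprocity: (139/7985) = +1·(7985/139) since 139 mod 4 = 3, 7985 mod 4 = 1; sign now -1
(7985/139) = (62/139)   [reduce mod 139]
62 = 2^1·31; (2/139) = -1 since 139 mod 8 = 3, so (62/139) = (-1)^1·(31/139); sign now +1
reciprocity: (31/139) = -1·(139/31) since 31 mod 4 = 3, 139 mod 4 = 3; sign now -1
(139/31) = (15/31)   [reduce mod 31]
reciprocity: (15/31) = -1·(31/15) since 15 mod 4 = 3, 31 mod 4 = 3; sign now +1
(31/15) = (1/15)   [reduce mod 15]
(1/15) = 1; final value = sign = +1

1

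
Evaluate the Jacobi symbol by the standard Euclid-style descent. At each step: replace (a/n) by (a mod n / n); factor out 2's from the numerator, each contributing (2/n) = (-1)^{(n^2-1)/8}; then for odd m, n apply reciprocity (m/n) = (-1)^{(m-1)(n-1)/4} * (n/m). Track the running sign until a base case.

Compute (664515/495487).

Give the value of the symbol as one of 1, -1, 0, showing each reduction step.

(664515/495487): 664515 mod 495487 = 169028, so (664515/495487) = (169028/495487)
factor out 2^2: 169028 = 2^2·42257; with 495487 mod 8 = 7, (2/495487) = +1; sign now +1; continue with (42257/495487)
flip (42257/495487) -> (495487/42257): both odd, 42257 mod 4 = 1, 495487 mod 4 = 3, so the flip contributes +1; sign now +1
(495487/42257): 495487 mod 42257 = 30660, so (495487/42257) = (30660/42257)
factor out 2^2: 30660 = 2^2·7665; with 42257 mod 8 = 1, (2/42257) = +1; sign now +1; continue with (7665/42257)
flip (7665/42257) -> (42257/7665): both odd, 7665 mod 4 = 1, 42257 mod 4 = 1, so the flip contributes +1; sign now +1
(42257/7665): 42257 mod 7665 = 3932, so (42257/7665) = (3932/7665)
factor out 2^2: 3932 = 2^2·983; with 7665 mod 8 = 1, (2/7665) = +1; sign now +1; continue with (983/7665)
flip (983/7665) -> (7665/983): both odd, 983 mod 4 = 3, 7665 mod 4 = 1, so the flip contributes +1; sign now +1
(7665/983): 7665 mod 983 = 784, so (7665/983) = (784/983)
factor out 2^4: 784 = 2^4·49; with 983 mod 8 = 7, (2/983) = +1; sign now +1; continue with (49/983)
flip (49/983) -> (983/49): both odd, 49 mod 4 = 1, 983 mod 4 = 3, so the flip contributes +1; sign now +1
(983/49): 983 mod 49 = 3, so (983/49) = (3/49)
flip (3/49) -> (49/3): both odd, 3 mod 4 = 3, 49 mod 4 = 1, so the flip contributes +1; sign now +1
(49/3): 49 mod 3 = 1, so (49/3) = (1/3)
reached (1/3) = 1, so the symbol is +1

1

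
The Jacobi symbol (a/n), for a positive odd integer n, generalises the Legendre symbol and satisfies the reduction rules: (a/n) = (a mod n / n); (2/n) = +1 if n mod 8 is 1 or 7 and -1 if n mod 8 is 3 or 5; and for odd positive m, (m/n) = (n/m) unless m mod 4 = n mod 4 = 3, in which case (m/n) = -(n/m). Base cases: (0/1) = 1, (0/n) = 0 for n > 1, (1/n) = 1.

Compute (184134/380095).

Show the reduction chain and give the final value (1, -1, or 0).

-1

factor out 2^1: 184134 = 2^1·92067; with 380095 mod 8 = 7, (2/380095) = +1; sign now +1; continue with (92067/380095)
flip (92067/380095) -> (380095/92067): both odd, 92067 mod 4 = 3, 380095 mod 4 = 3, so the flip contributes -1; sign now -1
(380095/92067): 380095 mod 92067 = 11827, so (380095/92067) = (11827/92067)
flip (11827/92067) -> (92067/11827): both odd, 11827 mod 4 = 3, 92067 mod 4 = 3, so the flip contributes -1; sign now +1
(92067/11827): 92067 mod 11827 = 9278, so (92067/11827) = (9278/11827)
factor out 2^1: 9278 = 2^1·4639; with 11827 mod 8 = 3, (2/11827) = -1; sign now -1; continue with (4639/11827)
flip (4639/11827) -> (11827/4639): both odd, 4639 mod 4 = 3, 11827 mod 4 = 3, so the flip contributes -1; sign now +1
(11827/4639): 11827 mod 4639 = 2549, so (11827/4639) = (2549/4639)
flip (2549/4639) -> (4639/2549): both odd, 2549 mod 4 = 1, 4639 mod 4 = 3, so the flip contributes +1; sign now +1
(4639/2549): 4639 mod 2549 = 2090, so (4639/2549) = (2090/2549)
factor out 2^1: 2090 = 2^1·1045; with 2549 mod 8 = 5, (2/2549) = -1; sign now -1; continue with (1045/2549)
flip (1045/2549) -> (2549/1045): both odd, 1045 mod 4 = 1, 2549 mod 4 = 1, so the flip contributes +1; sign now -1
(2549/1045): 2549 mod 1045 = 459, so (2549/1045) = (459/1045)
flip (459/1045) -> (1045/459): both odd, 459 mod 4 = 3, 1045 mod 4 = 1, so the flip contributes +1; sign now -1
(1045/459): 1045 mod 459 = 127, so (1045/459) = (127/459)
flip (127/459) -> (459/127): both odd, 127 mod 4 = 3, 459 mod 4 = 3, so the flip contributes -1; sign now +1
(459/127): 459 mod 127 = 78, so (459/127) = (78/127)
factor out 2^1: 78 = 2^1·39; with 127 mod 8 = 7, (2/127) = +1; sign now +1; continue with (39/127)
flip (39/127) -> (127/39): both odd, 39 mod 4 = 3, 127 mod 4 = 3, so the flip contributes -1; sign now -1
(127/39): 127 mod 39 = 10, so (127/39) = (10/39)
factor out 2^1: 10 = 2^1·5; with 39 mod 8 = 7, (2/39) = +1; sign now -1; continue with (5/39)
flip (5/39) -> (39/5): both odd, 5 mod 4 = 1, 39 mod 4 = 3, so the flip contributes +1; sign now -1
(39/5): 39 mod 5 = 4, so (39/5) = (4/5)
factor out 2^2: 4 = 2^2·1; with 5 mod 8 = 5, (2/5) = -1; sign now -1; continue with (1/5)
reached (1/5) = 1, so the symbol is -1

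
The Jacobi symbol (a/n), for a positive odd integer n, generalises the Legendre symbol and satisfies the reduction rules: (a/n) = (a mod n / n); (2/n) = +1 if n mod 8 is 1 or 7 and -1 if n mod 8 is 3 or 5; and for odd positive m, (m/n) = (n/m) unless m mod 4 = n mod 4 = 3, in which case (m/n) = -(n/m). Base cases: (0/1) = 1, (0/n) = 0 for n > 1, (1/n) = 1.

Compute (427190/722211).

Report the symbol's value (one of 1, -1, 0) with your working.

factor out 2^1: 427190 = 2^1·213595; with 722211 mod 8 = 3, (2/722211) = -1; sign now -1; continue with (213595/722211)
flip (213595/722211) -> (722211/213595): both odd, 213595 mod 4 = 3, 722211 mod 4 = 3, so the flip contributes -1; sign now +1
(722211/213595): 722211 mod 213595 = 81426, so (722211/213595) = (81426/213595)
factor out 2^1: 81426 = 2^1·40713; with 213595 mod 8 = 3, (2/213595) = -1; sign now -1; continue with (40713/213595)
flip (40713/213595) -> (213595/40713): both odd, 40713 mod 4 = 1, 213595 mod 4 = 3, so the flip contributes +1; sign now -1
(213595/40713): 213595 mod 40713 = 10030, so (213595/40713) = (10030/40713)
factor out 2^1: 10030 = 2^1·5015; with 40713 mod 8 = 1, (2/40713) = +1; sign now -1; continue with (5015/40713)
flip (5015/40713) -> (40713/5015): both odd, 5015 mod 4 = 3, 40713 mod 4 = 1, so the flip contributes +1; sign now -1
(40713/5015): 40713 mod 5015 = 593, so (40713/5015) = (593/5015)
flip (593/5015) -> (5015/593): both odd, 593 mod 4 = 1, 5015 mod 4 = 3, so the flip contributes +1; sign now -1
(5015/593): 5015 mod 593 = 271, so (5015/593) = (271/593)
flip (271/593) -> (593/271): both odd, 271 mod 4 = 3, 593 mod 4 = 1, so the flip contributes +1; sign now -1
(593/271): 593 mod 271 = 51, so (593/271) = (51/271)
flip (51/271) -> (271/51): both odd, 51 mod 4 = 3, 271 mod 4 = 3, so the flip contributes -1; sign now +1
(271/51): 271 mod 51 = 16, so (271/51) = (16/51)
factor out 2^4: 16 = 2^4·1; with 51 mod 8 = 3, (2/51) = -1; sign now +1; continue with (1/51)
reached (1/51) = 1, so the symbol is +1

1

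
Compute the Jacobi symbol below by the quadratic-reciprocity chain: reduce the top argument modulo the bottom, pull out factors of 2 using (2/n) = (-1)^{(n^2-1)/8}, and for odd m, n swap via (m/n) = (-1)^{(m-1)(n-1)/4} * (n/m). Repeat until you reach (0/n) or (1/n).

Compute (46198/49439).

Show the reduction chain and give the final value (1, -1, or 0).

1

factor out 2^1: 46198 = 2^1·23099; with 49439 mod 8 = 7, (2/49439) = +1; sign now +1; continue with (23099/49439)
flip (23099/49439) -> (49439/23099): both odd, 23099 mod 4 = 3, 49439 mod 4 = 3, so the flip contributes -1; sign now -1
(49439/23099): 49439 mod 23099 = 3241, so (49439/23099) = (3241/23099)
flip (3241/23099) -> (23099/3241): both odd, 3241 mod 4 = 1, 23099 mod 4 = 3, so the flip contributes +1; sign now -1
(23099/3241): 23099 mod 3241 = 412, so (23099/3241) = (412/3241)
factor out 2^2: 412 = 2^2·103; with 3241 mod 8 = 1, (2/3241) = +1; sign now -1; continue with (103/3241)
flip (103/3241) -> (3241/103): both odd, 103 mod 4 = 3, 3241 mod 4 = 1, so the flip contributes +1; sign now -1
(3241/103): 3241 mod 103 = 48, so (3241/103) = (48/103)
factor out 2^4: 48 = 2^4·3; with 103 mod 8 = 7, (2/103) = +1; sign now -1; continue with (3/103)
flip (3/103) -> (103/3): both odd, 3 mod 4 = 3, 103 mod 4 = 3, so the flip contributes -1; sign now +1
(103/3): 103 mod 3 = 1, so (103/3) = (1/3)
reached (1/3) = 1, so the symbol is +1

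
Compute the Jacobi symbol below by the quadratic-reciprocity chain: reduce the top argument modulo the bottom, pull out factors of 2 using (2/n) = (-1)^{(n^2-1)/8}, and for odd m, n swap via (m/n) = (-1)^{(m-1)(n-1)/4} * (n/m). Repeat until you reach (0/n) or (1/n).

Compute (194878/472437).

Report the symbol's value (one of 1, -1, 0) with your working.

factor out 2^1: 194878 = 2^1·97439; with 472437 mod 8 = 5, (2/472437) = -1; sign now -1; continue with (97439/472437)
flip (97439/472437) -> (472437/97439): both odd, 97439 mod 4 = 3, 472437 mod 4 = 1, so the flip contributes +1; sign now -1
(472437/97439): 472437 mod 97439 = 82681, so (472437/97439) = (82681/97439)
flip (82681/97439) -> (97439/82681): both odd, 82681 mod 4 = 1, 97439 mod 4 = 3, so the flip contributes +1; sign now -1
(97439/82681): 97439 mod 82681 = 14758, so (97439/82681) = (14758/82681)
factor out 2^1: 14758 = 2^1·7379; with 82681 mod 8 = 1, (2/82681) = +1; sign now -1; continue with (7379/82681)
flip (7379/82681) -> (82681/7379): both odd, 7379 mod 4 = 3, 82681 mod 4 = 1, so the flip contributes +1; sign now -1
(82681/7379): 82681 mod 7379 = 1512, so (82681/7379) = (1512/7379)
factor out 2^3: 1512 = 2^3·189; with 7379 mod 8 = 3, (2/7379) = -1; sign now +1; continue with (189/7379)
flip (189/7379) -> (7379/189): both odd, 189 mod 4 = 1, 7379 mod 4 = 3, so the flip contributes +1; sign now +1
(7379/189): 7379 mod 189 = 8, so (7379/189) = (8/189)
factor out 2^3: 8 = 2^3·1; with 189 mod 8 = 5, (2/189) = -1; sign now -1; continue with (1/189)
reached (1/189) = 1, so the symbol is -1

-1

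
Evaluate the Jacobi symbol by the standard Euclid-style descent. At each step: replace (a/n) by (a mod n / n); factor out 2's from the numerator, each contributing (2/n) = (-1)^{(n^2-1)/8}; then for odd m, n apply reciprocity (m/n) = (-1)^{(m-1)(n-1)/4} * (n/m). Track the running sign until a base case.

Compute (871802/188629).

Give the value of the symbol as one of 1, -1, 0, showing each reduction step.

(871802/188629): 871802 mod 188629 = 117286, so (871802/188629) = (117286/188629)
factor out 2^1: 117286 = 2^1·58643; with 188629 mod 8 = 5, (2/188629) = -1; sign now -1; continue with (58643/188629)
flip (58643/188629) -> (188629/58643): both odd, 58643 mod 4 = 3, 188629 mod 4 = 1, so the flip contributes +1; sign now -1
(188629/58643): 188629 mod 58643 = 12700, so (188629/58643) = (12700/58643)
factor out 2^2: 12700 = 2^2·3175; with 58643 mod 8 = 3, (2/58643) = -1; sign now -1; continue with (3175/58643)
flip (3175/58643) -> (58643/3175): both odd, 3175 mod 4 = 3, 58643 mod 4 = 3, so the flip contributes -1; sign now +1
(58643/3175): 58643 mod 3175 = 1493, so (58643/3175) = (1493/3175)
flip (1493/3175) -> (3175/1493): both odd, 1493 mod 4 = 1, 3175 mod 4 = 3, so the flip contributes +1; sign now +1
(3175/1493): 3175 mod 1493 = 189, so (3175/1493) = (189/1493)
flip (189/1493) -> (1493/189): both odd, 189 mod 4 = 1, 1493 mod 4 = 1, so the flip contributes +1; sign now +1
(1493/189): 1493 mod 189 = 170, so (1493/189) = (170/189)
factor out 2^1: 170 = 2^1·85; with 189 mod 8 = 5, (2/189) = -1; sign now -1; continue with (85/189)
flip (85/189) -> (189/85): both odd, 85 mod 4 = 1, 189 mod 4 = 1, so the flip contributes +1; sign now -1
(189/85): 189 mod 85 = 19, so (189/85) = (19/85)
flip (19/85) -> (85/19): both odd, 19 mod 4 = 3, 85 mod 4 = 1, so the flip contributes +1; sign now -1
(85/19): 85 mod 19 = 9, so (85/19) = (9/19)
flip (9/19) -> (19/9): both odd, 9 mod 4 = 1, 19 mod 4 = 3, so the flip contributes +1; sign now -1
(19/9): 19 mod 9 = 1, so (19/9) = (1/9)
reached (1/9) = 1, so the symbol is -1

-1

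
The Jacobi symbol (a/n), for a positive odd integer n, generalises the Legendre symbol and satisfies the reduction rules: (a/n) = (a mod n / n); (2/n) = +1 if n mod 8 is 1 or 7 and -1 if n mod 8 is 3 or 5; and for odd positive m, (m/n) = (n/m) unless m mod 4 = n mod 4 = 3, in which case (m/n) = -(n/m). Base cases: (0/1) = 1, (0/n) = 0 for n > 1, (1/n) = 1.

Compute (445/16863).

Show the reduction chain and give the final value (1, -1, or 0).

flip (445/16863) -> (16863/445): both odd, 445 mod 4 = 1, 16863 mod 4 = 3, so the flip contributes +1; sign now +1
(16863/445): 16863 mod 445 = 398, so (16863/445) = (398/445)
factor out 2^1: 398 = 2^1·199; with 445 mod 8 = 5, (2/445) = -1; sign now -1; continue with (199/445)
flip (199/445) -> (445/199): both odd, 199 mod 4 = 3, 445 mod 4 = 1, so the flip contributes +1; sign now -1
(445/199): 445 mod 199 = 47, so (445/199) = (47/199)
flip (47/199) -> (199/47): both odd, 47 mod 4 = 3, 199 mod 4 = 3, so the flip contributes -1; sign now +1
(199/47): 199 mod 47 = 11, so (199/47) = (11/47)
flip (11/47) -> (47/11): both odd, 11 mod 4 = 3, 47 mod 4 = 3, so the flip contributes -1; sign now -1
(47/11): 47 mod 11 = 3, so (47/11) = (3/11)
flip (3/11) -> (11/3): both odd, 3 mod 4 = 3, 11 mod 4 = 3, so the flip contributes -1; sign now +1
(11/3): 11 mod 3 = 2, so (11/3) = (2/3)
factor out 2^1: 2 = 2^1·1; with 3 mod 8 = 3, (2/3) = -1; sign now -1; continue with (1/3)
reached (1/3) = 1, so the symbol is -1

-1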